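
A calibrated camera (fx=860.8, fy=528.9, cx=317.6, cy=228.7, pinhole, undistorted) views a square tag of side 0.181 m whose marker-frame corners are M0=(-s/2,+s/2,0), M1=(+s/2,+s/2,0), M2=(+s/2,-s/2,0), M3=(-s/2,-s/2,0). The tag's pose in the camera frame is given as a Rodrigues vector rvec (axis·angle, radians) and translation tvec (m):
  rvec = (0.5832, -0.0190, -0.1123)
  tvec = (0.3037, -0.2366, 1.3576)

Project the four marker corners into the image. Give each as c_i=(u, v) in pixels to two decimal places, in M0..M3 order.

c0=(453.78, 171.81) c1=(564.13, 164.13) c2=(570.95, 98.48) c3=(452.19, 106.87)

Intrinsics K: fx=860.8, fy=528.9, cx=317.6, cy=228.7
Marker side s = 0.181 m; corners in marker frame (Z=0):
  M0 = (-0.0905, +0.0905, 0)
  M1 = (+0.0905, +0.0905, 0)
  M2 = (+0.0905, -0.0905, 0)
  M3 = (-0.0905, -0.0905, 0)
rvec = (0.5832, -0.0190, -0.1123), |rvec| = θ = 0.59422 rad = 34.046°
Rodrigues: sinθ=0.55986, 1−cosθ=0.17141; R = I + sinθ·[k]× + (1−cosθ)·[k]×²:
    [+0.99370 +0.10043 -0.04970]
    [-0.11119 +0.82876 -0.54844]
    [-0.01389 +0.55052 +0.83471]
t = (0.3037, -0.2366, 1.3576) m
M0: Pc = R·M0+t = (+0.22286, -0.15153, +1.40868); u = 860.8·(+0.22286)/1.40868 + 317.6 = 453.7820, v = 528.9·(-0.15153)/1.40868 + 228.7 = 171.8051
M1: Pc = R·M1+t = (+0.40272, -0.17166, +1.40616); u = 860.8·(+0.40272)/1.40616 + 317.6 = 564.1290, v = 528.9·(-0.17166)/1.40616 + 228.7 = 164.1338
M2: Pc = R·M2+t = (+0.38454, -0.32167, +1.30652); u = 860.8·(+0.38454)/1.30652 + 317.6 = 570.9547, v = 528.9·(-0.32167)/1.30652 + 228.7 = 98.4849
M3: Pc = R·M3+t = (+0.20468, -0.30154, +1.30904); u = 860.8·(+0.20468)/1.30904 + 317.6 = 452.1950, v = 528.9·(-0.30154)/1.30904 + 228.7 = 106.8662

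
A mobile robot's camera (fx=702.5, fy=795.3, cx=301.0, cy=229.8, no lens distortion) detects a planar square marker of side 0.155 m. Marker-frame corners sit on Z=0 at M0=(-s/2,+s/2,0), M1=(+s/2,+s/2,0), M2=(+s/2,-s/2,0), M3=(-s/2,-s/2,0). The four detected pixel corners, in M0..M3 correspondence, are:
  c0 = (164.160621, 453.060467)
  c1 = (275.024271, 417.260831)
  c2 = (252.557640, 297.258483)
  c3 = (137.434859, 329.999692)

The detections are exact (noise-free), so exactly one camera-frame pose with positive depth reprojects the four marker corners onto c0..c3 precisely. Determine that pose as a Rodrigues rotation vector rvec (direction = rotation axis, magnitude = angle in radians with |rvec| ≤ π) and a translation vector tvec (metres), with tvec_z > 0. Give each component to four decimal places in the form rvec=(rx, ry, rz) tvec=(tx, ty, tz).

Intrinsics K: fx=702.5, fy=795.3, cx=301.0, cy=229.8
Marker side s = 0.155 m; corners in marker frame (Z=0):
  M0 = (-0.0775, +0.0775, 0)
  M1 = (+0.0775, +0.0775, 0)
  M2 = (+0.0775, -0.0775, 0)
  M3 = (-0.0775, -0.0775, 0)
Detected image corners:
  c0 = (164.160621, 453.060467) px
  c1 = (275.024271, 417.260831) px
  c2 = (252.557640, 297.258483) px
  c3 = (137.434859, 329.999692) px
Planar DLT: solve 8×8 A·h = b for H (H[2,2]=1):
  H  [+773.88288 +199.04642 +208.43365]
  H  [-139.78876 +857.22328 +375.02813]
  H  [+0.21758 +0.19582 +1.00000]
B = K⁻¹H; ‖b₁‖=1.058835, ‖b₂‖=1.058835; λ = 2/(‖b₁‖+‖b₂‖) = 0.944434, sign → tz>0 ⇒ λ=+0.944434
r₁ = λ·B[:,0] = (+0.95235,-0.22538,+0.20549); r₂ = λ·B[:,1] = (+0.18835,+0.96453,+0.18494)
r₃ = r₁×r₂ = (-0.23988,-0.13743,+0.96103); SVD([r₁ r₂ r₃]) → R = UVᵀ:
  R  [+0.95235 +0.18835 -0.23988]
  R  [-0.22538 +0.96453 -0.13743]
  R  [+0.20549 +0.18494 +0.96103]
t = (-0.12445, +0.17246, +0.94443) m
tr R = 2.877911; θ = arccos((tr R − 1)/2) = 0.351215 rad = 20.123°
axis k = ((R−Rᵀ)₃₂, (R−Rᵀ)₁₃, (R−Rᵀ)₂₁) / (2 sinθ) = (+0.468505, -0.647269, -0.601287)
rvec = θ·k = (+0.164546, -0.227330, -0.211181)

rvec=(0.1645, -0.2273, -0.2112) tvec=(-0.1244, 0.1725, 0.9444)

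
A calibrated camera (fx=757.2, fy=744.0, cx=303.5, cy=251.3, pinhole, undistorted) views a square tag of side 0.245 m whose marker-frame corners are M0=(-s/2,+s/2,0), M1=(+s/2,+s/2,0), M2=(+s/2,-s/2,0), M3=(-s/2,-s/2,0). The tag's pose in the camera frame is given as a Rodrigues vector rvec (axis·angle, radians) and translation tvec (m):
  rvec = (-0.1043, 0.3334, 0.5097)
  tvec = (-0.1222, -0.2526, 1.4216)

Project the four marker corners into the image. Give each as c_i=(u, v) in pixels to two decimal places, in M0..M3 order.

c0=(156.69, 148.12) c1=(258.28, 202.89) c2=(324.81, 88.42) c3=(219.72, 40.27)

Intrinsics K: fx=757.2, fy=744.0, cx=303.5, cy=251.3
Marker side s = 0.245 m; corners in marker frame (Z=0):
  M0 = (-0.1225, +0.1225, 0)
  M1 = (+0.1225, +0.1225, 0)
  M2 = (+0.1225, -0.1225, 0)
  M3 = (-0.1225, -0.1225, 0)
rvec = (-0.1043, 0.3334, 0.5097), |rvec| = θ = 0.61792 rad = 35.404°
Rodrigues: sinθ=0.57934, 1−cosθ=0.18492; R = I + sinθ·[k]× + (1−cosθ)·[k]×²:
    [+0.82035 -0.49472 +0.28684]
    [+0.46104 +0.86892 +0.18009]
    [-0.33833 -0.01549 +0.94090]
t = (-0.1222, -0.2526, 1.4216) m
M0: Pc = R·M0+t = (-0.28330, -0.20263, +1.46115); u = 757.2·(-0.28330)/1.46115 + 303.5 = 156.6895, v = 744.0·(-0.20263)/1.46115 + 251.3 = 148.1206
M1: Pc = R·M1+t = (-0.08231, -0.08968, +1.37826); u = 757.2·(-0.08231)/1.37826 + 303.5 = 258.2799, v = 744.0·(-0.08968)/1.37826 + 251.3 = 202.8892
M2: Pc = R·M2+t = (+0.03890, -0.30257, +1.38205); u = 757.2·(+0.03890)/1.38205 + 303.5 = 324.8104, v = 744.0·(-0.30257)/1.38205 + 251.3 = 88.4201
M3: Pc = R·M3+t = (-0.16209, -0.41552, +1.46494); u = 757.2·(-0.16209)/1.46494 + 303.5 = 219.7188, v = 744.0·(-0.41552)/1.46494 + 251.3 = 40.2705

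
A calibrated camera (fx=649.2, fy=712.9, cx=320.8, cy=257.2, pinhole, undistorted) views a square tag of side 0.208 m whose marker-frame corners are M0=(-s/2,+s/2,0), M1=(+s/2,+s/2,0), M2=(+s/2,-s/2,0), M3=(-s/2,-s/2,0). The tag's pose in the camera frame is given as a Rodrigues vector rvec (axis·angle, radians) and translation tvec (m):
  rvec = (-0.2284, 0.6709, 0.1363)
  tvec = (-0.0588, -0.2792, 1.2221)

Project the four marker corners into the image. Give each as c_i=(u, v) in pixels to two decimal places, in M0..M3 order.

c0=(239.00, 153.90) c1=(321.52, 148.73) c2=(344.29, 29.87) c3=(261.66, 46.82)

Intrinsics K: fx=649.2, fy=712.9, cx=320.8, cy=257.2
Marker side s = 0.208 m; corners in marker frame (Z=0):
  M0 = (-0.1040, +0.1040, 0)
  M1 = (+0.1040, +0.1040, 0)
  M2 = (+0.1040, -0.1040, 0)
  M3 = (-0.1040, -0.1040, 0)
rvec = (-0.2284, 0.6709, 0.1363), |rvec| = θ = 0.72170 rad = 41.350°
Rodrigues: sinθ=0.66066, 1−cosθ=0.24932; R = I + sinθ·[k]× + (1−cosθ)·[k]×²:
    [+0.77565 -0.19812 +0.59926]
    [+0.05142 +0.96614 +0.25285]
    [-0.62906 -0.16531 +0.75958]
t = (-0.0588, -0.2792, 1.2221) m
M0: Pc = R·M0+t = (-0.16007, -0.18407, +1.27033); u = 649.2·(-0.16007)/1.27033 + 320.8 = 238.9952, v = 712.9·(-0.18407)/1.27033 + 257.2 = 153.9013
M1: Pc = R·M1+t = (+0.00126, -0.17337, +1.13949); u = 649.2·(+0.00126)/1.13949 + 320.8 = 321.5198, v = 712.9·(-0.17337)/1.13949 + 257.2 = 148.7316
M2: Pc = R·M2+t = (+0.04247, -0.37433, +1.17387); u = 649.2·(+0.04247)/1.17387 + 320.8 = 344.2892, v = 712.9·(-0.37433)/1.17387 + 257.2 = 29.8666
M3: Pc = R·M3+t = (-0.11886, -0.38503, +1.30471); u = 649.2·(-0.11886)/1.30471 + 320.8 = 261.6559, v = 712.9·(-0.38503)/1.30471 + 257.2 = 46.8205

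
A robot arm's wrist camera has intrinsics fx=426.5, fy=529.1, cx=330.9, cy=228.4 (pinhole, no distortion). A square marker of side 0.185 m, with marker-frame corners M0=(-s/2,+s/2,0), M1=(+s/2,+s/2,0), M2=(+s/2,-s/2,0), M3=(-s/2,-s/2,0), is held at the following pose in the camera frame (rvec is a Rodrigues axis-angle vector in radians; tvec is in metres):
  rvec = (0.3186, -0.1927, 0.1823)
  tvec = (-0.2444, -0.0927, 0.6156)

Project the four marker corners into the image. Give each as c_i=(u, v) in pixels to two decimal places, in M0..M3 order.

c0=(89.20, 211.47) c1=(218.71, 234.18) c2=(235.63, 84.53) c3=(94.99, 49.14)

Intrinsics K: fx=426.5, fy=529.1, cx=330.9, cy=228.4
Marker side s = 0.185 m; corners in marker frame (Z=0):
  M0 = (-0.0925, +0.0925, 0)
  M1 = (+0.0925, +0.0925, 0)
  M2 = (+0.0925, -0.0925, 0)
  M3 = (-0.0925, -0.0925, 0)
rvec = (0.3186, -0.1927, 0.1823), |rvec| = θ = 0.41458 rad = 23.753°
Rodrigues: sinθ=0.40280, 1−cosθ=0.08471; R = I + sinθ·[k]× + (1−cosθ)·[k]×²:
    [+0.96532 -0.20738 -0.15860]
    [+0.14686 +0.93359 -0.32687]
    [+0.21585 +0.29224 +0.93167]
t = (-0.2444, -0.0927, 0.6156) m
M0: Pc = R·M0+t = (-0.35287, -0.01993, +0.62267); u = 426.5·(-0.35287)/0.62267 + 330.9 = 89.1954, v = 529.1·(-0.01993)/0.62267 + 228.4 = 211.4667
M1: Pc = R·M1+t = (-0.17429, +0.00724, +0.66260); u = 426.5·(-0.17429)/0.66260 + 330.9 = 218.7127, v = 529.1·(+0.00724)/0.66260 + 228.4 = 234.1828
M2: Pc = R·M2+t = (-0.13593, -0.16547, +0.60853); u = 426.5·(-0.13593)/0.60853 + 330.9 = 235.6349, v = 529.1·(-0.16547)/0.60853 + 228.4 = 84.5275
M3: Pc = R·M3+t = (-0.31451, -0.19264, +0.56860); u = 426.5·(-0.31451)/0.56860 + 330.9 = 94.9912, v = 529.1·(-0.19264)/0.56860 + 228.4 = 49.1412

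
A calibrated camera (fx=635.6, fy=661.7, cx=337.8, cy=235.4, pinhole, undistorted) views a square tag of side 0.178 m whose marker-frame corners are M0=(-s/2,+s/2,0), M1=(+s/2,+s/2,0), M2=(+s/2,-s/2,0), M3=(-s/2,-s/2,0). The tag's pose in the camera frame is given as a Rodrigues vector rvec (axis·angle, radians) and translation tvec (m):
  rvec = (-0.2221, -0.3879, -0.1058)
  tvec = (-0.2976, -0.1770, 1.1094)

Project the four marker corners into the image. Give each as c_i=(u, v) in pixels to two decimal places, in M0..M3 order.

Intrinsics K: fx=635.6, fy=661.7, cx=337.8, cy=235.4
Marker side s = 0.178 m; corners in marker frame (Z=0):
  M0 = (-0.0890, +0.0890, 0)
  M1 = (+0.0890, +0.0890, 0)
  M2 = (+0.0890, -0.0890, 0)
  M3 = (-0.0890, -0.0890, 0)
rvec = (-0.2221, -0.3879, -0.1058), |rvec| = θ = 0.45933 rad = 26.318°
Rodrigues: sinθ=0.44335, 1−cosθ=0.10365; R = I + sinθ·[k]× + (1−cosθ)·[k]×²:
    [+0.92058 +0.14444 -0.36286]
    [-0.05979 +0.97027 +0.23453]
    [+0.38595 -0.19421 +0.90185]
t = (-0.2976, -0.1770, 1.1094) m
M0: Pc = R·M0+t = (-0.36668, -0.08532, +1.05777); u = 635.6·(-0.36668)/1.05777 + 337.8 = 117.4682, v = 661.7·(-0.08532)/1.05777 + 235.4 = 182.0241
M1: Pc = R·M1+t = (-0.20281, -0.09597, +1.12646); u = 635.6·(-0.20281)/1.12646 + 337.8 = 223.3642, v = 661.7·(-0.09597)/1.12646 + 235.4 = 179.0272
M2: Pc = R·M2+t = (-0.22852, -0.26868, +1.16103); u = 635.6·(-0.22852)/1.16103 + 337.8 = 212.6963, v = 661.7·(-0.26868)/1.16103 + 235.4 = 82.2756
M3: Pc = R·M3+t = (-0.39239, -0.25803, +1.09234); u = 635.6·(-0.39239)/1.09234 + 337.8 = 109.4807, v = 661.7·(-0.25803)/1.09234 + 235.4 = 79.0929

c0=(117.47, 182.02) c1=(223.36, 179.03) c2=(212.70, 82.28) c3=(109.48, 79.09)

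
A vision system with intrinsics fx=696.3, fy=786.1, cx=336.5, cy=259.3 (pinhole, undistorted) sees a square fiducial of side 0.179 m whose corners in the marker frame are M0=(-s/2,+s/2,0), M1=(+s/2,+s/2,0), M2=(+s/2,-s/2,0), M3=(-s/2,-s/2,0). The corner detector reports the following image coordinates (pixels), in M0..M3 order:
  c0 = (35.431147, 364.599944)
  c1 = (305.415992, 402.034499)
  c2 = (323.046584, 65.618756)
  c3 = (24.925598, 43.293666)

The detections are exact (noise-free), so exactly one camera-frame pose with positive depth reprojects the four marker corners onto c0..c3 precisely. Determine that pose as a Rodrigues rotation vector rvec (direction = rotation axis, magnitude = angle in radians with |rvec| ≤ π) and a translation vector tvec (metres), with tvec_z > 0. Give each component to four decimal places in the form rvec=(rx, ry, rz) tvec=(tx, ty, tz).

Intrinsics K: fx=696.3, fy=786.1, cx=336.5, cy=259.3
Marker side s = 0.179 m; corners in marker frame (Z=0):
  M0 = (-0.0895, +0.0895, 0)
  M1 = (+0.0895, +0.0895, 0)
  M2 = (+0.0895, -0.0895, 0)
  M3 = (-0.0895, -0.0895, 0)
Detected image corners:
  c0 = (35.431147, 364.599944) px
  c1 = (305.415992, 402.034499) px
  c2 = (323.046584, 65.618756) px
  c3 = (24.925598, 43.293666) px
Planar DLT: solve 8×8 A·h = b for H (H[2,2]=1):
  H  [+1530.22382 +76.88437 +168.21987]
  H  [+101.89065 +1956.33690 +226.56378]
  H  [-0.30660 +0.54952 +1.00000]
B = K⁻¹H; ‖b₁‖=2.377001, ‖b₂‖=2.377001; λ = 2/(‖b₁‖+‖b₂‖) = 0.420698, sign → tz>0 ⇒ λ=+0.420698
r₁ = λ·B[:,0] = (+0.98688,+0.09708,-0.12899); r₂ = λ·B[:,1] = (-0.06527,+0.97072,+0.23118)
r₃ = r₁×r₂ = (+0.14765,-0.21973,+0.96432); SVD([r₁ r₂ r₃]) → R = UVᵀ:
  R  [+0.98688 -0.06527 +0.14765]
  R  [+0.09708 +0.97072 -0.21973]
  R  [-0.12899 +0.23118 +0.96432]
t = (-0.10167, -0.01752, +0.42070) m
tr R = 2.921924; θ = arccos((tr R − 1)/2) = 0.280338 rad = 16.062°
axis k = ((R−Rᵀ)₃₂, (R−Rᵀ)₁₃, (R−Rᵀ)₂₁) / (2 sinθ) = (+0.814862, +0.499927, +0.293383)
rvec = θ·k = (+0.228437, +0.140149, +0.082246)

rvec=(0.2284, 0.1401, 0.0822) tvec=(-0.1017, -0.0175, 0.4207)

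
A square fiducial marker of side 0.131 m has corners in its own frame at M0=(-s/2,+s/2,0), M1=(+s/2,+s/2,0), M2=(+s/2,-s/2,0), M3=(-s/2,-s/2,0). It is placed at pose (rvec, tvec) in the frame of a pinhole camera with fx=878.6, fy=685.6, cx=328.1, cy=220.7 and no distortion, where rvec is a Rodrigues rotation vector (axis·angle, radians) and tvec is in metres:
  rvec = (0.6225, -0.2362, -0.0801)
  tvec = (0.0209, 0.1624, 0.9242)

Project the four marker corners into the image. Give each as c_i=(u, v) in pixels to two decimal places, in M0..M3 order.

c0=(288.87, 383.09) c1=(404.36, 365.49) c2=(410.44, 296.86) c3=(284.97, 314.01)

Intrinsics K: fx=878.6, fy=685.6, cx=328.1, cy=220.7
Marker side s = 0.131 m; corners in marker frame (Z=0):
  M0 = (-0.0655, +0.0655, 0)
  M1 = (+0.0655, +0.0655, 0)
  M2 = (+0.0655, -0.0655, 0)
  M3 = (-0.0655, -0.0655, 0)
rvec = (0.6225, -0.2362, -0.0801), |rvec| = θ = 0.67061 rad = 38.423°
Rodrigues: sinθ=0.62146, 1−cosθ=0.21655; R = I + sinθ·[k]× + (1−cosθ)·[k]×²:
    [+0.97005 +0.00343 -0.24290]
    [-0.14503 +0.81031 -0.56777]
    [+0.19488 +0.58599 +0.78653]
t = (0.0209, 0.1624, 0.9242) m
M0: Pc = R·M0+t = (-0.04241, +0.22497, +0.94982); u = 878.6·(-0.04241)/0.94982 + 328.1 = 288.8667, v = 685.6·(+0.22497)/0.94982 + 220.7 = 383.0920
M1: Pc = R·M1+t = (+0.08466, +0.20598, +0.97535); u = 878.6·(+0.08466)/0.97535 + 328.1 = 404.3645, v = 685.6·(+0.20598)/0.97535 + 220.7 = 365.4863
M2: Pc = R·M2+t = (+0.08421, +0.09983, +0.89858); u = 878.6·(+0.08421)/0.89858 + 328.1 = 410.4408, v = 685.6·(+0.09983)/0.89858 + 220.7 = 296.8645
M3: Pc = R·M3+t = (-0.04286, +0.11882, +0.87305); u = 878.6·(-0.04286)/0.87305 + 328.1 = 284.9653, v = 685.6·(+0.11882)/0.87305 + 220.7 = 314.0116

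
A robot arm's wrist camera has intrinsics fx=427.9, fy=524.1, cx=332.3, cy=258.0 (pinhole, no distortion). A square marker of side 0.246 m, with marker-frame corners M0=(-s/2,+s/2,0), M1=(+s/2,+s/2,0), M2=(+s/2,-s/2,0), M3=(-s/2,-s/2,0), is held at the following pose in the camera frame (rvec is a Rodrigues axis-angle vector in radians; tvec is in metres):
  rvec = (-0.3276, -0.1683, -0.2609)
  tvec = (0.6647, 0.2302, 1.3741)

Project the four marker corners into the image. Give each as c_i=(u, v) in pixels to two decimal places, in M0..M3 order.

Intrinsics K: fx=427.9, fy=524.1, cx=332.3, cy=258.0
Marker side s = 0.246 m; corners in marker frame (Z=0):
  M0 = (-0.1230, +0.1230, 0)
  M1 = (+0.1230, +0.1230, 0)
  M2 = (+0.1230, -0.1230, 0)
  M3 = (-0.1230, -0.1230, 0)
rvec = (-0.3276, -0.1683, -0.2609), |rvec| = θ = 0.45135 rad = 25.860°
Rodrigues: sinθ=0.43618, 1−cosθ=0.10014; R = I + sinθ·[k]× + (1−cosθ)·[k]×²:
    [+0.95262 +0.27923 -0.12063]
    [-0.22503 +0.91378 +0.33817]
    [+0.20466 -0.29501 +0.93332]
t = (0.6647, 0.2302, 1.3741) m
M0: Pc = R·M0+t = (+0.58187, +0.37027, +1.31264); u = 427.9·(+0.58187)/1.31264 + 332.3 = 521.9816, v = 524.1·(+0.37027)/1.31264 + 258.0 = 405.8397
M1: Pc = R·M1+t = (+0.81622, +0.31492, +1.36299); u = 427.9·(+0.81622)/1.36299 + 332.3 = 588.5456, v = 524.1·(+0.31492)/1.36299 + 258.0 = 379.0928
M2: Pc = R·M2+t = (+0.74753, +0.09013, +1.43556); u = 427.9·(+0.74753)/1.43556 + 332.3 = 555.1166, v = 524.1·(+0.09013)/1.43556 + 258.0 = 290.9036
M3: Pc = R·M3+t = (+0.51318, +0.14548, +1.38521); u = 427.9·(+0.51318)/1.38521 + 332.3 = 490.8249, v = 524.1·(+0.14548)/1.38521 + 258.0 = 313.0441

c0=(521.98, 405.84) c1=(588.55, 379.09) c2=(555.12, 290.90) c3=(490.82, 313.04)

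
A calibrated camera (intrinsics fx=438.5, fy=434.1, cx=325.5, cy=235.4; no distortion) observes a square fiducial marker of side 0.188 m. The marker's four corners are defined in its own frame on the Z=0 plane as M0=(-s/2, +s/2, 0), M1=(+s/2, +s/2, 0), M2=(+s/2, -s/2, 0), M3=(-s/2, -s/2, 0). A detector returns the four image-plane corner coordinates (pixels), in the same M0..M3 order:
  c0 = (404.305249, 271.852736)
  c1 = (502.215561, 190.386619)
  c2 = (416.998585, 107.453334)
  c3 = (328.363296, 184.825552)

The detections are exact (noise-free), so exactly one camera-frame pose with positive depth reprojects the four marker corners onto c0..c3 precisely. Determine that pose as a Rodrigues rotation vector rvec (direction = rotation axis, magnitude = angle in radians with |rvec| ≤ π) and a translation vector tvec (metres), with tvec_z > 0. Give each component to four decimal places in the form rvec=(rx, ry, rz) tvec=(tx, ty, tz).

rvec=(-0.2434, 0.1883, -0.6967) tvec=(0.1326, -0.0753, 0.6817)

Intrinsics K: fx=438.5, fy=434.1, cx=325.5, cy=235.4
Marker side s = 0.188 m; corners in marker frame (Z=0):
  M0 = (-0.0940, +0.0940, 0)
  M1 = (+0.0940, +0.0940, 0)
  M2 = (+0.0940, -0.0940, 0)
  M3 = (-0.0940, -0.0940, 0)
Detected image corners:
  c0 = (404.305249, 271.852736) px
  c1 = (502.215561, 190.386619) px
  c2 = (416.998585, 107.453334) px
  c3 = (328.363296, 184.825552) px
Planar DLT: solve 8×8 A·h = b for H (H[2,2]=1):
  H  [+440.77162 +256.86899 +410.82100]
  H  [-446.86433 +373.85007 +187.46315]
  H  [-0.13172 -0.41514 +1.00000]
B = K⁻¹H; ‖b₁‖=1.466828, ‖b₂‖=1.466828; λ = 2/(‖b₁‖+‖b₂‖) = 0.681743, sign → tz>0 ⇒ λ=+0.681743
r₁ = λ·B[:,0] = (+0.75193,-0.65309,-0.08980); r₂ = λ·B[:,1] = (+0.60944,+0.74059,-0.28302)
r₃ = r₁×r₂ = (+0.25134,+0.15808,+0.95490); SVD([r₁ r₂ r₃]) → R = UVᵀ:
  R  [+0.75193 +0.60944 +0.25134]
  R  [-0.65309 +0.74059 +0.15808]
  R  [-0.08980 -0.28302 +0.95490]
t = (+0.13265, -0.07528, +0.68174) m
tr R = 2.447431; θ = arccos((tr R − 1)/2) = 0.761625 rad = 43.638°
axis k = ((R−Rᵀ)₃₂, (R−Rᵀ)₁₃, (R−Rᵀ)₂₁) / (2 sinθ) = (-0.319591, +0.247170, -0.914750)
rvec = θ·k = (-0.243409, +0.188251, -0.696697)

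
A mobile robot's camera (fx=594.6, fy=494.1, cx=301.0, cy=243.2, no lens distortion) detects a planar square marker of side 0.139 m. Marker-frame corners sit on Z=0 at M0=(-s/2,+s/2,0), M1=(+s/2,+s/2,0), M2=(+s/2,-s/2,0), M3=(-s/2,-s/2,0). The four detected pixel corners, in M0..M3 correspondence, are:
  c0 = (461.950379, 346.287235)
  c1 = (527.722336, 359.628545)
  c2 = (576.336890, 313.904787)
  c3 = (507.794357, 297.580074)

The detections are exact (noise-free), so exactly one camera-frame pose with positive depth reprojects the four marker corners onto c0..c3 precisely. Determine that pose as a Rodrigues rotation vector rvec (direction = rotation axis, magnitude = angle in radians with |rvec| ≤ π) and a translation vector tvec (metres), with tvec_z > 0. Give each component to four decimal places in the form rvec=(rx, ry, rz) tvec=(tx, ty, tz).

Intrinsics K: fx=594.6, fy=494.1, cx=301.0, cy=243.2
Marker side s = 0.139 m; corners in marker frame (Z=0):
  M0 = (-0.0695, +0.0695, 0)
  M1 = (+0.0695, +0.0695, 0)
  M2 = (+0.0695, -0.0695, 0)
  M3 = (-0.0695, -0.0695, 0)
Detected image corners:
  c0 = (461.950379, 346.287235) px
  c1 = (527.722336, 359.628545) px
  c2 = (576.336890, 313.904787) px
  c3 = (507.794357, 297.580074) px
Planar DLT: solve 8×8 A·h = b for H (H[2,2]=1):
  H  [+636.23404 -78.20067 +518.31296]
  H  [+203.80851 +505.75872 +330.33117]
  H  [+0.29595 +0.50493 +1.00000]
B = K⁻¹H; ‖b₁‖=1.002770, ‖b₂‖=1.002770; λ = 2/(‖b₁‖+‖b₂‖) = 0.997237, sign → tz>0 ⇒ λ=+0.997237
r₁ = λ·B[:,0] = (+0.91766,+0.26608,+0.29514); r₂ = λ·B[:,1] = (-0.38606,+0.77292,+0.50354)
r₃ = r₁×r₂ = (-0.09414,-0.57602,+0.81200); SVD([r₁ r₂ r₃]) → R = UVᵀ:
  R  [+0.91766 -0.38606 -0.09414]
  R  [+0.26608 +0.77292 -0.57602]
  R  [+0.29514 +0.50354 +0.81200]
t = (+0.36447, +0.17586, +0.99724) m
tr R = 2.502581; θ = arccos((tr R − 1)/2) = 0.720781 rad = 41.298°
axis k = ((R−Rᵀ)₃₂, (R−Rᵀ)₁₃, (R−Rᵀ)₂₁) / (2 sinθ) = (+0.817879, -0.294919, +0.494061)
rvec = θ·k = (+0.589512, -0.212572, +0.356110)

rvec=(0.5895, -0.2126, 0.3561) tvec=(0.3645, 0.1759, 0.9972)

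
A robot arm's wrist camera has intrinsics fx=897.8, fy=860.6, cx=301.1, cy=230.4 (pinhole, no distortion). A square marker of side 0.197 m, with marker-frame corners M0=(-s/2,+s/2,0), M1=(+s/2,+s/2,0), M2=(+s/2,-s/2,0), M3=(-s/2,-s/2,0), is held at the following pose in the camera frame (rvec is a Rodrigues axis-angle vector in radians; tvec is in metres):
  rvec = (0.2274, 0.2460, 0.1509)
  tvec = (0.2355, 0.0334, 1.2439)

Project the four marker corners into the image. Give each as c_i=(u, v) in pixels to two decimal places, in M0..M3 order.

c0=(391.08, 304.48) c1=(530.41, 330.95) c2=(557.18, 198.64) c3=(411.58, 175.86)

Intrinsics K: fx=897.8, fy=860.6, cx=301.1, cy=230.4
Marker side s = 0.197 m; corners in marker frame (Z=0):
  M0 = (-0.0985, +0.0985, 0)
  M1 = (+0.0985, +0.0985, 0)
  M2 = (+0.0985, -0.0985, 0)
  M3 = (-0.0985, -0.0985, 0)
rvec = (0.2274, 0.2460, 0.1509), |rvec| = θ = 0.36742 rad = 21.052°
Rodrigues: sinθ=0.35921, 1−cosθ=0.06674; R = I + sinθ·[k]× + (1−cosθ)·[k]×²:
    [+0.95882 -0.11987 +0.25747]
    [+0.17518 +0.96318 -0.20397]
    [-0.22354 +0.24067 +0.94452]
t = (0.2355, 0.0334, 1.2439) m
M0: Pc = R·M0+t = (+0.12925, +0.11102, +1.28962); u = 897.8·(+0.12925)/1.28962 + 301.1 = 391.0793, v = 860.6·(+0.11102)/1.28962 + 230.4 = 304.4847
M1: Pc = R·M1+t = (+0.31814, +0.14553, +1.24559); u = 897.8·(+0.31814)/1.24559 + 301.1 = 530.4080, v = 860.6·(+0.14553)/1.24559 + 230.4 = 330.9484
M2: Pc = R·M2+t = (+0.34175, -0.04422, +1.19818); u = 897.8·(+0.34175)/1.19818 + 301.1 = 557.1763, v = 860.6·(-0.04422)/1.19818 + 230.4 = 198.6406
M3: Pc = R·M3+t = (+0.15286, -0.07873, +1.24221); u = 897.8·(+0.15286)/1.24221 + 301.1 = 411.5808, v = 860.6·(-0.07873)/1.24221 + 230.4 = 175.8572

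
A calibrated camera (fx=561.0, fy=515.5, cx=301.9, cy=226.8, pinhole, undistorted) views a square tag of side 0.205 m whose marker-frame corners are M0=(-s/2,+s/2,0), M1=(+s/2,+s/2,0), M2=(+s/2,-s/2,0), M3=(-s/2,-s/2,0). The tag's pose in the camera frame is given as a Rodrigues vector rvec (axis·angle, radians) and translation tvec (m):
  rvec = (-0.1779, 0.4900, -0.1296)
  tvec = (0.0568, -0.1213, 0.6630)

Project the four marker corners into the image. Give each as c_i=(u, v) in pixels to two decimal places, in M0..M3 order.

Intrinsics K: fx=561.0, fy=515.5, cx=301.9, cy=226.8
Marker side s = 0.205 m; corners in marker frame (Z=0):
  M0 = (-0.1025, +0.1025, 0)
  M1 = (+0.1025, +0.1025, 0)
  M2 = (+0.1025, -0.1025, 0)
  M3 = (-0.1025, -0.1025, 0)
rvec = (-0.1779, 0.4900, -0.1296), |rvec| = θ = 0.53716 rad = 30.777°
Rodrigues: sinθ=0.51170, 1−cosθ=0.14084; R = I + sinθ·[k]× + (1−cosθ)·[k]×²:
    [+0.87461 +0.08091 +0.47803]
    [-0.16600 +0.97635 +0.13847]
    [-0.45552 -0.20046 +0.86736]
t = (0.0568, -0.1213, 0.6630) m
M0: Pc = R·M0+t = (-0.02455, -0.00421, +0.68914); u = 561.0·(-0.02455)/0.68914 + 301.9 = 281.9114, v = 515.5·(-0.00421)/0.68914 + 226.8 = 223.6521
M1: Pc = R·M1+t = (+0.15474, -0.03824, +0.59576); u = 561.0·(+0.15474)/0.59576 + 301.9 = 447.6119, v = 515.5·(-0.03824)/0.59576 + 226.8 = 193.7125
M2: Pc = R·M2+t = (+0.13815, -0.23839, +0.63686); u = 561.0·(+0.13815)/0.63686 + 301.9 = 423.5987, v = 515.5·(-0.23839)/0.63686 + 226.8 = 33.8351
M3: Pc = R·M3+t = (-0.04114, -0.20436, +0.73024); u = 561.0·(-0.04114)/0.73024 + 301.9 = 270.2939, v = 515.5·(-0.20436)/0.73024 + 226.8 = 82.5347

c0=(281.91, 223.65) c1=(447.61, 193.71) c2=(423.60, 33.84) c3=(270.29, 82.53)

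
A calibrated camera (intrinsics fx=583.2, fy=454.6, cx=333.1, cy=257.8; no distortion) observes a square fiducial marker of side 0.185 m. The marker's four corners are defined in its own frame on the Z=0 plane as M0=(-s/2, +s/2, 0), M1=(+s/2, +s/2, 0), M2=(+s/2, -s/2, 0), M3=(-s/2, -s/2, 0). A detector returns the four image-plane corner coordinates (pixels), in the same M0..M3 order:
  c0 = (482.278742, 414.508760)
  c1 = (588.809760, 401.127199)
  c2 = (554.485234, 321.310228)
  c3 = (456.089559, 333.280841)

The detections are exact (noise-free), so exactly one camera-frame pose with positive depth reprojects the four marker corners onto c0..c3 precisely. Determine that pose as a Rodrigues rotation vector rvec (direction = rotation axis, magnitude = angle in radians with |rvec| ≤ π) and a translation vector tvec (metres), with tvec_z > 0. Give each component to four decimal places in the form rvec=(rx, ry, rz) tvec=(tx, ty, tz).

rvec=(-0.4697, 0.0088, -0.1531) tvec=(0.3311, 0.2458, 1.0334)

Intrinsics K: fx=583.2, fy=454.6, cx=333.1, cy=257.8
Marker side s = 0.185 m; corners in marker frame (Z=0):
  M0 = (-0.0925, +0.0925, 0)
  M1 = (+0.0925, +0.0925, 0)
  M2 = (+0.0925, -0.0925, 0)
  M3 = (-0.0925, -0.0925, 0)
Detected image corners:
  c0 = (482.278742, 414.508760) px
  c1 = (588.809760, 401.127199) px
  c2 = (554.485234, 321.310228) px
  c3 = (456.089559, 333.280841) px
Planar DLT: solve 8×8 A·h = b for H (H[2,2]=1):
  H  [+566.47089 -63.73422 +519.92748]
  H  [-58.82817 +274.68444 +365.91469]
  H  [+0.02595 -0.43684 +1.00000]
B = K⁻¹H; ‖b₁‖=0.967640, ‖b₂‖=0.967640; λ = 2/(‖b₁‖+‖b₂‖) = 1.033443, sign → tz>0 ⇒ λ=+1.033443
r₁ = λ·B[:,0] = (+0.98848,-0.14894,+0.02682); r₂ = λ·B[:,1] = (+0.14491,+0.88045,-0.45145)
r₃ = r₁×r₂ = (+0.04363,+0.45013,+0.89189); SVD([r₁ r₂ r₃]) → R = UVᵀ:
  R  [+0.98848 +0.14491 +0.04363]
  R  [-0.14894 +0.88045 +0.45013]
  R  [+0.02682 -0.45145 +0.89189]
t = (+0.33106, +0.24578, +1.03344) m
tr R = 2.760830; θ = arccos((tr R − 1)/2) = 0.494060 rad = 28.308°
axis k = ((R−Rᵀ)₃₂, (R−Rᵀ)₁₃, (R−Rᵀ)₂₁) / (2 sinθ) = (-0.950625, +0.017729, -0.309835)
rvec = θ·k = (-0.469666, +0.008759, -0.153077)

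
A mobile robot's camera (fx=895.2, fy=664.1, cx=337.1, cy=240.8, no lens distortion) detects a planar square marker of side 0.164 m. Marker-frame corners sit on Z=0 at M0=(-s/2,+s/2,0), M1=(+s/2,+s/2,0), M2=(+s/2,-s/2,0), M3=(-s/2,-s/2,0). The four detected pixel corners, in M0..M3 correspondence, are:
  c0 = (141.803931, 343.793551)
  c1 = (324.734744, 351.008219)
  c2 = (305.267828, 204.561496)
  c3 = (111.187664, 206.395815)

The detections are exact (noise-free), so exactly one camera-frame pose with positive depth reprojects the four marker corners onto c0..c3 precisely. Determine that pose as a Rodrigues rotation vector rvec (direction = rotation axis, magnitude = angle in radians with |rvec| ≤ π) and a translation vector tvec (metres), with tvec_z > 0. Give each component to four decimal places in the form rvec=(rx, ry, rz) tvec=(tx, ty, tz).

rvec=(0.3122, 0.2871, -0.0419) tvec=(-0.0955, 0.0411, 0.7184)

Intrinsics K: fx=895.2, fy=664.1, cx=337.1, cy=240.8
Marker side s = 0.164 m; corners in marker frame (Z=0):
  M0 = (-0.0820, +0.0820, 0)
  M1 = (+0.0820, +0.0820, 0)
  M2 = (+0.0820, -0.0820, 0)
  M3 = (-0.0820, -0.0820, 0)
Detected image corners:
  c0 = (141.803931, 343.793551) px
  c1 = (324.734744, 351.008219) px
  c2 = (305.267828, 204.561496) px
  c3 = (111.187664, 206.395815) px
Planar DLT: solve 8×8 A·h = b for H (H[2,2]=1):
  H  [+1060.71911 +245.04104 +218.10757]
  H  [-92.30199 +978.74420 +278.80114]
  H  [-0.39662 +0.41333 +1.00000]
B = K⁻¹H; ‖b₁‖=1.391957, ‖b₂‖=1.391957; λ = 2/(‖b₁‖+‖b₂‖) = 0.718413, sign → tz>0 ⇒ λ=+0.718413
r₁ = λ·B[:,0] = (+0.95854,+0.00347,-0.28493); r₂ = λ·B[:,1] = (+0.08483,+0.95112,+0.29694)
r₃ = r₁×r₂ = (+0.27204,-0.30880,+0.91139); SVD([r₁ r₂ r₃]) → R = UVᵀ:
  R  [+0.95854 +0.08483 +0.27204]
  R  [+0.00347 +0.95112 -0.30880]
  R  [-0.28493 +0.29694 +0.91139]
t = (-0.09549, +0.04111, +0.71841) m
tr R = 2.821052; θ = arccos((tr R − 1)/2) = 0.426241 rad = 24.422°
axis k = ((R−Rᵀ)₃₂, (R−Rᵀ)₁₃, (R−Rᵀ)₂₁) / (2 sinθ) = (+0.732552, +0.673562, -0.098398)
rvec = θ·k = (+0.312244, +0.287100, -0.041941)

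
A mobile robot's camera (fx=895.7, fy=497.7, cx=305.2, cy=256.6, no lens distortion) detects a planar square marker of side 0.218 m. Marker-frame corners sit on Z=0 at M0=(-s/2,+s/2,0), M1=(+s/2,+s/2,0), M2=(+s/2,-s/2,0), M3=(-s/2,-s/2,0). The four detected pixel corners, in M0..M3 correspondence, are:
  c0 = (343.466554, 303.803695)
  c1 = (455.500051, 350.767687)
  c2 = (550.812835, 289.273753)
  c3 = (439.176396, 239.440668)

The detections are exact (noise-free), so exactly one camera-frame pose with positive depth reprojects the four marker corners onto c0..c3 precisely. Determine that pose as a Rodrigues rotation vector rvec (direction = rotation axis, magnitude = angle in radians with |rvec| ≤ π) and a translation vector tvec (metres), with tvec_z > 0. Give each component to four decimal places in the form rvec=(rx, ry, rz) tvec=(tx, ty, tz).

Intrinsics K: fx=895.7, fy=497.7, cx=305.2, cy=256.6
Marker side s = 0.218 m; corners in marker frame (Z=0):
  M0 = (-0.1090, +0.1090, 0)
  M1 = (+0.1090, +0.1090, 0)
  M2 = (+0.1090, -0.1090, 0)
  M3 = (-0.1090, -0.1090, 0)
Detected image corners:
  c0 = (343.466554, 303.803695) px
  c1 = (455.500051, 350.767687) px
  c2 = (550.812835, 289.273753) px
  c3 = (439.176396, 239.440668) px
Planar DLT: solve 8×8 A·h = b for H (H[2,2]=1):
  H  [+572.84985 -394.29389 +447.54441]
  H  [+261.51905 +317.54982 +296.51036]
  H  [+0.13379 +0.09797 +1.00000]
B = K⁻¹H; ‖b₁‖=0.760966, ‖b₂‖=0.760966; λ = 2/(‖b₁‖+‖b₂‖) = 1.314119, sign → tz>0 ⇒ λ=+1.314119
r₁ = λ·B[:,0] = (+0.78055,+0.59987,+0.17581); r₂ = λ·B[:,1] = (-0.62236,+0.77207,+0.12875)
r₃ = r₁×r₂ = (-0.05851,-0.20991,+0.97597); SVD([r₁ r₂ r₃]) → R = UVᵀ:
  R  [+0.78055 -0.62236 -0.05851]
  R  [+0.59987 +0.77207 -0.20991]
  R  [+0.17581 +0.12875 +0.97597]
t = (+0.20884, +0.10538, +1.31412) m
tr R = 2.528586; θ = arccos((tr R − 1)/2) = 0.700852 rad = 40.156°
axis k = ((R−Rᵀ)₃₂, (R−Rᵀ)₁₃, (R−Rᵀ)₂₁) / (2 sinθ) = (+0.262584, -0.181683, +0.947650)
rvec = θ·k = (+0.184033, -0.127333, +0.664163)

rvec=(0.1840, -0.1273, 0.6642) tvec=(0.2088, 0.1054, 1.3141)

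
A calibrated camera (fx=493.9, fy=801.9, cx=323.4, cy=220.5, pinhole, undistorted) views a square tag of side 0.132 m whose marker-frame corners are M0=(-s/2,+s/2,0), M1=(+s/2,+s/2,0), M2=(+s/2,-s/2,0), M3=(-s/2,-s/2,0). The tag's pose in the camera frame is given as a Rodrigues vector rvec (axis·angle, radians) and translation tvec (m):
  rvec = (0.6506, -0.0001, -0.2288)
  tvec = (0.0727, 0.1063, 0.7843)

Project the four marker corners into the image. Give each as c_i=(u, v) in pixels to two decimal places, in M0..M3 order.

c0=(336.69, 386.13) c1=(414.42, 360.76) c2=(405.57, 265.42) c3=(319.73, 294.67)

Intrinsics K: fx=493.9, fy=801.9, cx=323.4, cy=220.5
Marker side s = 0.132 m; corners in marker frame (Z=0):
  M0 = (-0.0660, +0.0660, 0)
  M1 = (+0.0660, +0.0660, 0)
  M2 = (+0.0660, -0.0660, 0)
  M3 = (-0.0660, -0.0660, 0)
rvec = (0.6506, -0.0001, -0.2288), |rvec| = θ = 0.68966 rad = 39.515°
Rodrigues: sinθ=0.63627, 1−cosθ=0.22854; R = I + sinθ·[k]× + (1−cosθ)·[k]×²:
    [+0.97485 +0.21106 -0.07162]
    [-0.21112 +0.77146 -0.60023]
    [-0.07143 +0.60025 +0.79662]
t = (0.0727, 0.1063, 0.7843) m
M0: Pc = R·M0+t = (+0.02229, +0.17115, +0.82863); u = 493.9·(+0.02229)/0.82863 + 323.4 = 336.6858, v = 801.9·(+0.17115)/0.82863 + 220.5 = 386.1293
M1: Pc = R·M1+t = (+0.15097, +0.14328, +0.81920); u = 493.9·(+0.15097)/0.81920 + 323.4 = 414.4202, v = 801.9·(+0.14328)/0.81920 + 220.5 = 360.7564
M2: Pc = R·M2+t = (+0.12311, +0.04145, +0.73997); u = 493.9·(+0.12311)/0.73997 + 323.4 = 405.5711, v = 801.9·(+0.04145)/0.73997 + 220.5 = 265.4186
M3: Pc = R·M3+t = (-0.00557, +0.06932, +0.74940); u = 493.9·(-0.00557)/0.74940 + 323.4 = 319.7292, v = 801.9·(+0.06932)/0.74940 + 220.5 = 294.6737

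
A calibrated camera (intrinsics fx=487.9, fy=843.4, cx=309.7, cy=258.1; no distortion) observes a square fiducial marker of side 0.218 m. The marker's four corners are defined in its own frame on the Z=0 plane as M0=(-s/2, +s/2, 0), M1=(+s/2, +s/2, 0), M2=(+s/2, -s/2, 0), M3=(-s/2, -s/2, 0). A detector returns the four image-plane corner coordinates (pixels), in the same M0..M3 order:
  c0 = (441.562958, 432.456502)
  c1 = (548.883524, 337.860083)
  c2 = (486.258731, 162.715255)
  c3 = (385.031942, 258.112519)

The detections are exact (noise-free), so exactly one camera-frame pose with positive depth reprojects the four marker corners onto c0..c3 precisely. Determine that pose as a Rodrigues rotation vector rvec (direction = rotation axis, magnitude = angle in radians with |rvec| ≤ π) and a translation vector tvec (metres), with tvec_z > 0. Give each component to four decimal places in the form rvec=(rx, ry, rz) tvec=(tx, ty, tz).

rvec=(-0.1487, 0.1613, -0.4951) tvec=(0.2923, 0.0422, 0.9239)

Intrinsics K: fx=487.9, fy=843.4, cx=309.7, cy=258.1
Marker side s = 0.218 m; corners in marker frame (Z=0):
  M0 = (-0.1090, +0.1090, 0)
  M1 = (+0.1090, +0.1090, 0)
  M2 = (+0.1090, -0.1090, 0)
  M3 = (-0.1090, -0.1090, 0)
Detected image corners:
  c0 = (441.562958, 432.456502) px
  c1 = (548.883524, 337.860083) px
  c2 = (486.258731, 162.715255) px
  c3 = (385.031942, 258.112519) px
Planar DLT: solve 8×8 A·h = b for H (H[2,2]=1):
  H  [+418.80199 +182.16426 +464.07683]
  H  [-473.69355 +743.37389 +296.58415]
  H  [-0.12724 -0.19538 +1.00000]
B = K⁻¹H; ‖b₁‖=1.082313, ‖b₂‖=1.082313; λ = 2/(‖b₁‖+‖b₂‖) = 0.923947, sign → tz>0 ⇒ λ=+0.923947
r₁ = λ·B[:,0] = (+0.86772,-0.48296,-0.11756); r₂ = λ·B[:,1] = (+0.45955,+0.86961,-0.18052)
r₃ = r₁×r₂ = (+0.18941,+0.10261,+0.97652); SVD([r₁ r₂ r₃]) → R = UVᵀ:
  R  [+0.86772 +0.45955 +0.18941]
  R  [-0.48296 +0.86961 +0.10261]
  R  [-0.11756 -0.18052 +0.97652]
t = (+0.29235, +0.04216, +0.92395) m
tr R = 2.713849; θ = arccos((tr R − 1)/2) = 0.541524 rad = 31.027°
axis k = ((R−Rᵀ)₃₂, (R−Rᵀ)₁₃, (R−Rᵀ)₂₁) / (2 sinθ) = (-0.274649, +0.297776, -0.914274)
rvec = θ·k = (-0.148729, +0.161253, -0.495101)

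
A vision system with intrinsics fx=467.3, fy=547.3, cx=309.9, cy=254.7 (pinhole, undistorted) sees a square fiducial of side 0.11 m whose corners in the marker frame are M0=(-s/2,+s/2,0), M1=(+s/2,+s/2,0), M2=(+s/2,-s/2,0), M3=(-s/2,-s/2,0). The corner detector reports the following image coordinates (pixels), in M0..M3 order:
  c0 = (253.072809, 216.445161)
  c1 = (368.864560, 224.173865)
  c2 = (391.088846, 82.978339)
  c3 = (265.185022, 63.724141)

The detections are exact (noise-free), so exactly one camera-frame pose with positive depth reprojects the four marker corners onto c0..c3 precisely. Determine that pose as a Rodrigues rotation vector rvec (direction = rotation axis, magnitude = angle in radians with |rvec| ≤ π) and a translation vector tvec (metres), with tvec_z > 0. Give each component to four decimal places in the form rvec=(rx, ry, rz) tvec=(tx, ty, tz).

rvec=(0.3717, -0.2523, 0.0878) tvec=(0.0099, -0.0779, 0.4090)

Intrinsics K: fx=467.3, fy=547.3, cx=309.9, cy=254.7
Marker side s = 0.11 m; corners in marker frame (Z=0):
  M0 = (-0.0550, +0.0550, 0)
  M1 = (+0.0550, +0.0550, 0)
  M2 = (+0.0550, -0.0550, 0)
  M3 = (-0.0550, -0.0550, 0)
Detected image corners:
  c0 = (253.072809, 216.445161) px
  c1 = (368.864560, 224.173865) px
  c2 = (391.088846, 82.978339) px
  c3 = (265.185022, 63.724141) px
Planar DLT: solve 8×8 A·h = b for H (H[2,2]=1):
  H  [+1299.33572 +114.22213 +321.26092]
  H  [+213.41422 +1459.09051 +150.50464]
  H  [+0.63486 +0.85088 +1.00000]
B = K⁻¹H; ‖b₁‖=2.445241, ‖b₂‖=2.445241; λ = 2/(‖b₁‖+‖b₂‖) = 0.408958, sign → tz>0 ⇒ λ=+0.408958
r₁ = λ·B[:,0] = (+0.96493,+0.03864,+0.25963); r₂ = λ·B[:,1] = (-0.13081,+0.92833,+0.34798)
r₃ = r₁×r₂ = (-0.22758,-0.36973,+0.90084); SVD([r₁ r₂ r₃]) → R = UVᵀ:
  R  [+0.96493 -0.13081 -0.22758]
  R  [+0.03864 +0.92833 -0.36973]
  R  [+0.25963 +0.34798 +0.90084]
t = (+0.00994, -0.07786, +0.40896) m
tr R = 2.794104; θ = arccos((tr R − 1)/2) = 0.457743 rad = 26.227°
axis k = ((R−Rᵀ)₃₂, (R−Rᵀ)₁₃, (R−Rᵀ)₂₁) / (2 sinθ) = (+0.812027, -0.551232, +0.191717)
rvec = θ·k = (+0.371700, -0.252323, +0.087757)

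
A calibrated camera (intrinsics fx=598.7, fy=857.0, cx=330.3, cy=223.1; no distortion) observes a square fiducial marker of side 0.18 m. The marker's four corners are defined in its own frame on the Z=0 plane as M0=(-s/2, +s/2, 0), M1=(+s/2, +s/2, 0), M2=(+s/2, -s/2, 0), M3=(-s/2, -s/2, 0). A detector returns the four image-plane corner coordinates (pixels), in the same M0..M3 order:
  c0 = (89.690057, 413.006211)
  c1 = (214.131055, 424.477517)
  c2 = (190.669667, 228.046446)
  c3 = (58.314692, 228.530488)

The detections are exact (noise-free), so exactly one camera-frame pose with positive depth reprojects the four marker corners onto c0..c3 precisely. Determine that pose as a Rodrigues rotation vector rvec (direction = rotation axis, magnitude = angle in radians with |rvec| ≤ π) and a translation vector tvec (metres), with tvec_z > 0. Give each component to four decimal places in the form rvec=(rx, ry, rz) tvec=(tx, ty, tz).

Intrinsics K: fx=598.7, fy=857.0, cx=330.3, cy=223.1
Marker side s = 0.18 m; corners in marker frame (Z=0):
  M0 = (-0.0900, +0.0900, 0)
  M1 = (+0.0900, +0.0900, 0)
  M2 = (+0.0900, -0.0900, 0)
  M3 = (-0.0900, -0.0900, 0)
Detected image corners:
  c0 = (89.690057, 413.006211) px
  c1 = (214.131055, 424.477517) px
  c2 = (190.669667, 228.046446) px
  c3 = (58.314692, 228.530488) px
Planar DLT: solve 8×8 A·h = b for H (H[2,2]=1):
  H  [+662.62374 +211.01070 +136.63403]
  H  [-84.96304 +1192.70352 +327.02106]
  H  [-0.36084 +0.41948 +1.00000]
B = K⁻¹H; ‖b₁‖=1.354792, ‖b₂‖=1.354792; λ = 2/(‖b₁‖+‖b₂‖) = 0.738121, sign → tz>0 ⇒ λ=+0.738121
r₁ = λ·B[:,0] = (+0.96387,-0.00384,-0.26634); r₂ = λ·B[:,1] = (+0.08933,+0.94665,+0.30963)
r₃ = r₁×r₂ = (+0.25095,-0.32223,+0.91279); SVD([r₁ r₂ r₃]) → R = UVᵀ:
  R  [+0.96387 +0.08933 +0.25095]
  R  [-0.00384 +0.94665 -0.32223]
  R  [-0.26634 +0.30963 +0.91279]
t = (-0.23877, +0.08951, +0.73812) m
tr R = 2.823318; θ = arccos((tr R − 1)/2) = 0.423493 rad = 24.264°
axis k = ((R−Rᵀ)₃₂, (R−Rᵀ)₁₃, (R−Rᵀ)₂₁) / (2 sinθ) = (+0.768781, +0.629385, -0.113362)
rvec = θ·k = (+0.325573, +0.266540, -0.048008)

rvec=(0.3256, 0.2665, -0.0480) tvec=(-0.2388, 0.0895, 0.7381)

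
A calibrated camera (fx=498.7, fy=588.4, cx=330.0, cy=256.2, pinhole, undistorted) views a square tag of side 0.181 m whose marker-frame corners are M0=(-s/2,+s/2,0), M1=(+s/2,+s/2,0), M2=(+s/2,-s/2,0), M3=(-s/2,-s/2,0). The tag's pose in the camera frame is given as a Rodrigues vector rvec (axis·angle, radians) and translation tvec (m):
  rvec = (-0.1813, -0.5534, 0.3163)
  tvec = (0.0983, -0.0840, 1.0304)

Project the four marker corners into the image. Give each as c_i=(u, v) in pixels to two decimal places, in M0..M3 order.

c0=(331.72, 237.73) c1=(400.61, 273.91) c2=(417.84, 182.33) c3=(353.58, 139.80)

Intrinsics K: fx=498.7, fy=588.4, cx=330.0, cy=256.2
Marker side s = 0.181 m; corners in marker frame (Z=0):
  M0 = (-0.0905, +0.0905, 0)
  M1 = (+0.0905, +0.0905, 0)
  M2 = (+0.0905, -0.0905, 0)
  M3 = (-0.0905, -0.0905, 0)
rvec = (-0.1813, -0.5534, 0.3163), |rvec| = θ = 0.66270 rad = 37.970°
Rodrigues: sinθ=0.61525, 1−cosθ=0.21166; R = I + sinθ·[k]× + (1−cosθ)·[k]×²:
    [+0.80418 -0.24530 -0.54141]
    [+0.34201 +0.93594 +0.08395]
    [+0.48614 -0.25268 +0.83655]
t = (0.0983, -0.0840, 1.0304) m
M0: Pc = R·M0+t = (+0.00332, -0.03025, +0.96354); u = 498.7·(+0.00332)/0.96354 + 330.0 = 331.7197, v = 588.4·(-0.03025)/0.96354 + 256.2 = 237.7278
M1: Pc = R·M1+t = (+0.14888, +0.03165, +1.05153); u = 498.7·(+0.14888)/1.05153 + 330.0 = 400.6077, v = 588.4·(+0.03165)/1.05153 + 256.2 = 273.9127
M2: Pc = R·M2+t = (+0.19328, -0.13775, +1.09726); u = 498.7·(+0.19328)/1.09726 + 330.0 = 417.8435, v = 588.4·(-0.13775)/1.09726 + 256.2 = 182.3321
M3: Pc = R·M3+t = (+0.04772, -0.19965, +1.00927); u = 498.7·(+0.04772)/1.00927 + 330.0 = 353.5799, v = 588.4·(-0.19965)/1.00927 + 256.2 = 139.8027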